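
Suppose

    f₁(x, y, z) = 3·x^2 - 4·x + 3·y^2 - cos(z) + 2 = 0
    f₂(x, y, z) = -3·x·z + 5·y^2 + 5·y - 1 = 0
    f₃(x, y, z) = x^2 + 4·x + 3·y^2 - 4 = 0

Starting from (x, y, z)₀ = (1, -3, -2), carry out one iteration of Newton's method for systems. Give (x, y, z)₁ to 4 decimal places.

At (1, -3, -2): F = (28.416147, 35.0000, 28.0000).
Jacobian J = [[6·x - 4, 6·y, sin(z)], [-3·z, 10·y + 5, -3·x], [2·x + 4, 6·y, 0]].
At the point, J = [[2.0000, -18.0000, -0.909297], [6.0000, -25.0000, -3.0000], [6.0000, -18.0000, 0.0000]] (det J = 177.809508).
Solving J·Δ = −F gives Δ = (0.4844, 1.7170, -1.6730).
Then the next iterate is (x, y, z)₁ = (1.4844, -1.2830, -3.6730).

(1.4844, -1.2830, -3.6730)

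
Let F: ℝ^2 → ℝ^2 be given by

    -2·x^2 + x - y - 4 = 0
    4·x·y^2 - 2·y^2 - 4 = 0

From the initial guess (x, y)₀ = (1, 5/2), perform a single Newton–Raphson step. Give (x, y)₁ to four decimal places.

At (1, 5/2): F = (-7.5000, 8.5000).
Jacobian J = [[-4·x + 1, -1], [4·y^2, 8·x·y - 4·y]].
At the point, J = [[-3.0000, -1.0000], [25.0000, 10.0000]] (det J = -5.0000).
Solving J·Δ = −F gives Δ = (-13.3000, 32.4000).
Then the next iterate is (x, y)₁ = (-12.3000, 34.9000).

(-12.3000, 34.9000)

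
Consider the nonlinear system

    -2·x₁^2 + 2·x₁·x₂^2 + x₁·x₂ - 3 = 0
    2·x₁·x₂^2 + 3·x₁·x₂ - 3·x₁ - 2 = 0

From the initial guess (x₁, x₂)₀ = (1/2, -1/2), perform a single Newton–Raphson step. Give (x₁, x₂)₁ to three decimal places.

At (1/2, -1/2): F = (-3.500, -4.000).
Jacobian J = [[-4·x₁ + 2·x₂^2 + x₂, 4·x₁·x₂ + x₁], [2·x₂^2 + 3·x₂ - 3, 4·x₁·x₂ + 3·x₁]].
At the point, J = [[-2.000, -0.500], [-4.000, 0.500]] (det J = -3.000).
Solving J·Δ = −F gives Δ = (-1.250, -2.000).
Then the next iterate is (x₁, x₂)₁ = (-0.750, -2.500).

(-0.750, -2.500)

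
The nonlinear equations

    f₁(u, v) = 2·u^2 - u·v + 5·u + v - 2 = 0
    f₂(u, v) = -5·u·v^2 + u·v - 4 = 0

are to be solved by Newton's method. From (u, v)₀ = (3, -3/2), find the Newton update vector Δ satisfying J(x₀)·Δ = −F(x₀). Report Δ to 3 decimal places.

(-1.794, 0.404)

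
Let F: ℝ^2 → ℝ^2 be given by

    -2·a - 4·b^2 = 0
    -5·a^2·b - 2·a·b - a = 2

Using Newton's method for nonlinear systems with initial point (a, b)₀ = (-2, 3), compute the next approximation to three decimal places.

(-1.509, 1.626)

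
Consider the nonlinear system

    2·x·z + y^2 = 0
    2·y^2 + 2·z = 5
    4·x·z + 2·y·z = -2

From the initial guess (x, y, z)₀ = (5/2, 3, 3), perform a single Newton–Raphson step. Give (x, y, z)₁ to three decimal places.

At (5/2, 3, 3): F = (24.000, 19.000, 50.000).
Jacobian J = [[2·z, 2·y, 2·x], [0, 4·y, 2], [4·z, 2·z, 4·x + 2·y]].
At the point, J = [[6.000, 6.000, 5.000], [0.000, 12.000, 2.000], [12.000, 6.000, 16.000]] (det J = 504.000).
Solving J·Δ = −F gives Δ = (-1.321, -1.310, -1.643).
Then the next iterate is (x, y, z)₁ = (1.179, 1.690, 1.357).

(1.179, 1.690, 1.357)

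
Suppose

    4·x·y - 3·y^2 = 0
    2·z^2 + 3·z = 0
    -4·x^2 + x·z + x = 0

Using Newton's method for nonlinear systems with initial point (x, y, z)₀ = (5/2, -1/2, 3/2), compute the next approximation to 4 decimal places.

(1.2857, -0.2445, 0.5000)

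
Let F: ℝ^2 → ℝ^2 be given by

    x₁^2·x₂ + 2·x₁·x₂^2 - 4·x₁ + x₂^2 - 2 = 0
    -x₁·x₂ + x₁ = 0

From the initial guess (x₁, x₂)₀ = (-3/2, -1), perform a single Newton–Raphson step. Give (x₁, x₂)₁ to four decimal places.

(0.1705, -1.2273)

At (-3/2, -1): F = (-0.2500, -3.0000).
Jacobian J = [[2·x₁·x₂ + 2·x₂^2 - 4, x₁^2 + 4·x₁·x₂ + 2·x₂], [-x₂ + 1, -x₁]].
At the point, J = [[1.0000, 6.2500], [2.0000, 1.5000]] (det J = -11.0000).
Solving J·Δ = −F gives Δ = (1.6705, -0.2273).
Then the next iterate is (x₁, x₂)₁ = (0.1705, -1.2273).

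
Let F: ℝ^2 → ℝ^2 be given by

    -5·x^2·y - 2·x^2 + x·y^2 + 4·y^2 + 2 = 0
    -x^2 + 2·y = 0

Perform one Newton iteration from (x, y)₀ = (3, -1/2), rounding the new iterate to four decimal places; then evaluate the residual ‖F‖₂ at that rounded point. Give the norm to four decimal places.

At (3, -1/2): F = (8.2500, -10.0000).
Jacobian J = [[-10·x·y - 4·x + y^2, -5·x^2 + 2·x·y + 8·y], [-2·x, 2]].
At the point, J = [[3.2500, -52.0000], [-6.0000, 2.0000]] (det J = -305.5000).
Solving J·Δ = −F gives Δ = (-1.6481, 0.0556).
Then the next iterate is (x, y)₁ = (1.3519, -0.4444).
Re-evaluating at (1.3519, -0.4444): F = (3.462689, -2.716434), so ‖F‖₂ = 4.4010.

4.4010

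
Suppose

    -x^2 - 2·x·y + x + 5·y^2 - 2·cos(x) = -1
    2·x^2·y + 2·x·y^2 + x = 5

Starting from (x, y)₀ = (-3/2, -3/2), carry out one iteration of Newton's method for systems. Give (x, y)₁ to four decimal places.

(-0.7221, -0.8540)

At (-3/2, -3/2): F = (3.858526, -20.0000).
Jacobian J = [[-2·x - 2·y + 2·sin(x) + 1, -2·x + 10·y], [4·x·y + 2·y^2 + 1, 2·x^2 + 4·x·y]].
At the point, J = [[5.005010, -12.0000], [14.5000, 13.5000]] (det J = 241.567635).
Solving J·Δ = −F gives Δ = (0.7779, 0.6460).
Then the next iterate is (x, y)₁ = (-0.7221, -0.8540).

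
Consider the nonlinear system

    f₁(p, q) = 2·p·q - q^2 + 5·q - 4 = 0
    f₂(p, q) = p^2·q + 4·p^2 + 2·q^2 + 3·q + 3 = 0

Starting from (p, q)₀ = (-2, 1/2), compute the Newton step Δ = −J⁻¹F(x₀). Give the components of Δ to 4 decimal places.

At (-2, 1/2): F = (-3.7500, 23.0000).
Jacobian J = [[2·q, 2·p - 2·q + 5], [2·p·q + 8·p, p^2 + 4·q + 3]].
At the point, J = [[1.0000, 0.0000], [-18.0000, 9.0000]] (det J = 9.0000).
Solving J·Δ = −F gives Δ = (3.7500, 4.9444).

(3.7500, 4.9444)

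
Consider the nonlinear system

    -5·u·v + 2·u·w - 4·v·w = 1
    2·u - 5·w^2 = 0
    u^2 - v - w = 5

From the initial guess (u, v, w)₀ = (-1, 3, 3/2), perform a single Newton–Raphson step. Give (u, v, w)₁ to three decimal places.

(0.107, -6.977, 0.764)

At (-1, 3, 3/2): F = (-7.000, -13.250, -8.500).
Jacobian J = [[-5·v + 2·w, -5·u - 4·w, 2·u - 4·v], [2, 0, -10·w], [2·u, -1, -1]].
At the point, J = [[-12.000, -1.000, -14.000], [2.000, 0.000, -15.000], [-2.000, -1.000, -1.000]] (det J = 176.000).
Solving J·Δ = −F gives Δ = (1.107, -9.977, -0.736).
Then the next iterate is (u, v, w)₁ = (0.107, -6.977, 0.764).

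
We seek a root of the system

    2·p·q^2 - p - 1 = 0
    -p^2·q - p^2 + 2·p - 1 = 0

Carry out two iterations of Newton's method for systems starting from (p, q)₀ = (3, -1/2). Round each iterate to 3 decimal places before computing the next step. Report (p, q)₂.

At (3, -1/2): F = (-2.500, 0.500).
Jacobian J = [[2·q^2 - 1, 4·p·q], [-2·p·q - 2·p + 2, -p^2]].
At the point, J = [[-0.500, -6.000], [-1.000, -9.000]] (det J = -1.500).
Solving J·Δ = −F gives Δ = (17.000, -1.833).
Then the next iterate is (p, q)₁ = (20.000, -2.333).
Round to (20.000, -2.333) and repeat: F = (196.71556, 572.200), J = [[9.88578, -186.640], [55.320, -400.000]].
Δ = (-4.412, 0.820), so (p, q)₂ = (15.588, -1.513).

(15.588, -1.513)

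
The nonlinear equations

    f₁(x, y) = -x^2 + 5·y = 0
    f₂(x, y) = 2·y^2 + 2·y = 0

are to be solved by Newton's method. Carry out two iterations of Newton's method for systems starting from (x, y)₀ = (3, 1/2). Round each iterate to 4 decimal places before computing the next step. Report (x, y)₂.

(0.8216, 0.0125)

At (3, 1/2): F = (-6.5000, 1.5000).
Jacobian J = [[-2·x, 5], [0, 4·y + 2]].
At the point, J = [[-6.0000, 5.0000], [0.0000, 4.0000]] (det J = -24.0000).
Solving J·Δ = −F gives Δ = (-1.3958, -0.3750).
Then the next iterate is (x, y)₁ = (1.6042, 0.1250).
Round to (1.6042, 0.1250) and repeat: F = (-1.948458, 0.281250), J = [[-3.2084, 5.0000], [0.0000, 2.5000]].
Δ = (-0.7826, -0.1125), so (x, y)₂ = (0.8216, 0.0125).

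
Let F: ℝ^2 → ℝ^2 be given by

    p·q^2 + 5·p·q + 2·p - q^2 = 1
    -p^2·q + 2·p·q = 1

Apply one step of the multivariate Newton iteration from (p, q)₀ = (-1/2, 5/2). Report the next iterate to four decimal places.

(-0.1083, 1.5503)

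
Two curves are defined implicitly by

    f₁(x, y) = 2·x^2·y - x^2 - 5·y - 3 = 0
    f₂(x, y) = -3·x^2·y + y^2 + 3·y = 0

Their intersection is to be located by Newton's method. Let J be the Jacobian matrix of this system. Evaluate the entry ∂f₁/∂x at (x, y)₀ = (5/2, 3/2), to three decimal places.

10.000

∂f₁/∂x = 4·x·y - 2·x.
At (5/2, 3/2) this is 10.000.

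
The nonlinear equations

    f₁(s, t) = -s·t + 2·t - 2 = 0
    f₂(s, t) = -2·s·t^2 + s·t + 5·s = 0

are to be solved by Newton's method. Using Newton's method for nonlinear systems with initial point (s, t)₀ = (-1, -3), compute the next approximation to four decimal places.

At (-1, -3): F = (-11.0000, 16.0000).
Jacobian J = [[-t, -s + 2], [-2·t^2 + t + 5, -4·s·t + s]].
At the point, J = [[3.0000, 3.0000], [-16.0000, -13.0000]] (det J = 9.0000).
Solving J·Δ = −F gives Δ = (-10.5556, 14.2222).
Then the next iterate is (s, t)₁ = (-11.5556, 11.2222).

(-11.5556, 11.2222)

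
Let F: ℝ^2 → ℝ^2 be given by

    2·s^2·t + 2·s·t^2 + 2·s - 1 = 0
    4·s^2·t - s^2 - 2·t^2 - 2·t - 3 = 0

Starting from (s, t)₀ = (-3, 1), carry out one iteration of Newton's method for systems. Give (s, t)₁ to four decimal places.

(-2.7727, 0.4697)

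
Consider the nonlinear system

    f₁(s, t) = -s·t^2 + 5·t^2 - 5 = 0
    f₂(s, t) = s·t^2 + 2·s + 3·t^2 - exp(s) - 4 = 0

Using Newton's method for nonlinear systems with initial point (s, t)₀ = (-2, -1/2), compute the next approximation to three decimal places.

(1.451, -1.088)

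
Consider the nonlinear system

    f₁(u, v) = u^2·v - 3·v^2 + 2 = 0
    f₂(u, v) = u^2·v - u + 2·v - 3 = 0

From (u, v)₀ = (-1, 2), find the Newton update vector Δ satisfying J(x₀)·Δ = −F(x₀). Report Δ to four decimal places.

At (-1, 2): F = (-8.0000, 4.0000).
Jacobian J = [[2·u·v, u^2 - 6·v], [2·u·v - 1, u^2 + 2]].
At the point, J = [[-4.0000, -11.0000], [-5.0000, 3.0000]] (det J = -67.0000).
Solving J·Δ = −F gives Δ = (0.2985, -0.8358).

(0.2985, -0.8358)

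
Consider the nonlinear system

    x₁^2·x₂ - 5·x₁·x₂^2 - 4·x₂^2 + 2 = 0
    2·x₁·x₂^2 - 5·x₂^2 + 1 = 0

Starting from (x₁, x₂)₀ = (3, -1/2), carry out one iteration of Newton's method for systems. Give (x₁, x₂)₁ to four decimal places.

(0.1538, -0.6731)

At (3, -1/2): F = (-7.2500, 1.2500).
Jacobian J = [[2·x₁·x₂ - 5·x₂^2, x₁^2 - 10·x₁·x₂ - 8·x₂], [2·x₂^2, 4·x₁·x₂ - 10·x₂]].
At the point, J = [[-4.2500, 28.0000], [0.5000, -1.0000]] (det J = -9.7500).
Solving J·Δ = −F gives Δ = (-2.8462, -0.1731).
Then the next iterate is (x₁, x₂)₁ = (0.1538, -0.6731).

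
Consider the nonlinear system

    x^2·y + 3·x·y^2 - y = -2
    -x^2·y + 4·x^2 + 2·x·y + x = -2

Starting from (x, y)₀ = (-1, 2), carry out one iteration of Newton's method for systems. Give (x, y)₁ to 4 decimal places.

At (-1, 2): F = (-10.0000, -1.0000).
Jacobian J = [[2·x·y + 3·y^2, x^2 + 6·x·y - 1], [-2·x·y + 8·x + 2·y + 1, -x^2 + 2·x]].
At the point, J = [[8.0000, -12.0000], [1.0000, -3.0000]] (det J = -12.0000).
Solving J·Δ = −F gives Δ = (1.5000, 0.1667).
Then the next iterate is (x, y)₁ = (0.5000, 2.1667).

(0.5000, 2.1667)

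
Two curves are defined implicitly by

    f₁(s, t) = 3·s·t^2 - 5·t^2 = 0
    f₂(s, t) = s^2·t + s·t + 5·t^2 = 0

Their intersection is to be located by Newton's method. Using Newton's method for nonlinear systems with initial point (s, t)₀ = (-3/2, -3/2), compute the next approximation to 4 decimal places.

(-1.4118, -0.7709)

At (-3/2, -3/2): F = (-21.3750, 10.1250).
Jacobian J = [[3·t^2, 6·s·t - 10·t], [2·s·t + t, s^2 + s + 10·t]].
At the point, J = [[6.7500, 28.5000], [3.0000, -14.2500]] (det J = -181.6875).
Solving J·Δ = −F gives Δ = (0.0882, 0.7291).
Then the next iterate is (s, t)₁ = (-1.4118, -0.7709).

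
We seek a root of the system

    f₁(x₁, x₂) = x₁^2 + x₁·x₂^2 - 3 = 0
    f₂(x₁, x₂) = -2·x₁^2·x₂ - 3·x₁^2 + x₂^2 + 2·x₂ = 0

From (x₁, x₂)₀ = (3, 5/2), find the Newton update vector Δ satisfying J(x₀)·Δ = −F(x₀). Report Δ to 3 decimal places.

(-1.092, -0.758)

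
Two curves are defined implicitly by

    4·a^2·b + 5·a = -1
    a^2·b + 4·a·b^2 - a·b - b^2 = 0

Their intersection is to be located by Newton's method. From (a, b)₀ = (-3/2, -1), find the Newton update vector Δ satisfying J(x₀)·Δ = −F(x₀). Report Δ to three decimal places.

At (-3/2, -1): F = (-15.500, -10.750).
Jacobian J = [[8·a·b + 5, 4·a^2], [2·a·b + 4·b^2 - b, a^2 + 8·a·b - a - 2·b]].
At the point, J = [[17.000, 9.000], [8.000, 17.750]] (det J = 229.750).
Solving J·Δ = −F gives Δ = (0.776, 0.256).

(0.776, 0.256)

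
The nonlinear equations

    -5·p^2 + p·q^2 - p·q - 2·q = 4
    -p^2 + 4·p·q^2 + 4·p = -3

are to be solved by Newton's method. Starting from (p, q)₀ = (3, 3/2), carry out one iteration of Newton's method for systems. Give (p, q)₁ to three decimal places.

(1.221, 0.929)

At (3, 3/2): F = (-49.750, 33.000).
Jacobian J = [[-10·p + q^2 - q, 2·p·q - p - 2], [-2·p + 4·q^2 + 4, 8·p·q]].
At the point, J = [[-29.250, 4.000], [7.000, 36.000]] (det J = -1081.000).
Solving J·Δ = −F gives Δ = (-1.779, -0.571).
Then the next iterate is (p, q)₁ = (1.221, 0.929).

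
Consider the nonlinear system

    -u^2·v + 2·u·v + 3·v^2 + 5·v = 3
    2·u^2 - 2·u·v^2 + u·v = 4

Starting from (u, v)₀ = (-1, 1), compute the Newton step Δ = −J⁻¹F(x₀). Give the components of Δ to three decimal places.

At (-1, 1): F = (2.000, -1.000).
Jacobian J = [[-2·u·v + 2·v, -u^2 + 2·u + 6·v + 5], [4·u - 2·v^2 + v, -4·u·v + u]].
At the point, J = [[4.000, 8.000], [-5.000, 3.000]] (det J = 52.000).
Solving J·Δ = −F gives Δ = (-0.269, -0.115).

(-0.269, -0.115)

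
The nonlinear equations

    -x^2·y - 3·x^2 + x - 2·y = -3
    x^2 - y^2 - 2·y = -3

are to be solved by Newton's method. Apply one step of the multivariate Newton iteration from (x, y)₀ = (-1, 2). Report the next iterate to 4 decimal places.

(-0.5833, 1.1944)

At (-1, 2): F = (-7.0000, -4.0000).
Jacobian J = [[-2·x·y - 6·x + 1, -x^2 - 2], [2·x, -2·y - 2]].
At the point, J = [[11.0000, -3.0000], [-2.0000, -6.0000]] (det J = -72.0000).
Solving J·Δ = −F gives Δ = (0.4167, -0.8056).
Then the next iterate is (x, y)₁ = (-0.5833, 1.1944).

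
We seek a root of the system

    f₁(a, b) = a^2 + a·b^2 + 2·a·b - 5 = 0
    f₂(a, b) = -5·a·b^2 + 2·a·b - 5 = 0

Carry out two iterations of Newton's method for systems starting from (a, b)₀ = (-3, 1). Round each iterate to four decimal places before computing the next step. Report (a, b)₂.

At (-3, 1): F = (-5.0000, 4.0000).
Jacobian J = [[2·a + b^2 + 2·b, 2·a·b + 2·a], [-5·b^2 + 2·b, -10·a·b + 2·a]].
At the point, J = [[-3.0000, -12.0000], [-3.0000, 24.0000]] (det J = -108.0000).
Solving J·Δ = −F gives Δ = (-0.6667, -0.2500).
Then the next iterate is (a, b)₁ = (-3.6667, 0.7500).
Round to (-3.6667, 0.7500) and repeat: F = (0.882120, -0.187456), J = [[-5.2709, -12.833450], [-1.3125, 20.166850]].
Δ = (0.1249, 0.0174), so (a, b)₂ = (-3.5418, 0.7674).

(-3.5418, 0.7674)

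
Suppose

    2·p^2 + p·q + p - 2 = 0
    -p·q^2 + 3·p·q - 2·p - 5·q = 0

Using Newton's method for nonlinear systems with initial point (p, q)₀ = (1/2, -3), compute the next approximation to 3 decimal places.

At (1/2, -3): F = (-2.500, 5.000).
Jacobian J = [[4·p + q + 1, p], [-q^2 + 3·q - 2, -2·p·q + 3·p - 5]].
At the point, J = [[0.000, 0.500], [-20.000, -0.500]] (det J = 10.000).
Solving J·Δ = −F gives Δ = (0.125, 5.000).
Then the next iterate is (p, q)₁ = (0.625, 2.000).

(0.625, 2.000)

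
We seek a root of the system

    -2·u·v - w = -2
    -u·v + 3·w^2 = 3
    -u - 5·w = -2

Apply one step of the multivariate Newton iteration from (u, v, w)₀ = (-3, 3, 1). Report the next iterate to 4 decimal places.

(-3.3846, -0.5385, 1.0769)

At (-3, 3, 1): F = (19.0000, 9.0000, 0.0000).
Jacobian J = [[-2·v, -2·u, -1], [-v, -u, 6·w], [-1, 0, -5]].
At the point, J = [[-6.0000, 6.0000, -1.0000], [-3.0000, 3.0000, 6.0000], [-1.0000, 0.0000, -5.0000]] (det J = -39.0000).
Solving J·Δ = −F gives Δ = (-0.3846, -3.5385, 0.0769).
Then the next iterate is (u, v, w)₁ = (-3.3846, -0.5385, 1.0769).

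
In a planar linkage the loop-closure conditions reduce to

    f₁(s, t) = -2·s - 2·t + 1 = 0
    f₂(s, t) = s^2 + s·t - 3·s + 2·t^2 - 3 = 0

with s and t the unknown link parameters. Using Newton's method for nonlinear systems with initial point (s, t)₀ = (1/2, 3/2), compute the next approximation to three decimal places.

At (1/2, 3/2): F = (-3.000, 1.000).
Jacobian J = [[-2, -2], [2·s + t - 3, s + 4·t]].
At the point, J = [[-2.000, -2.000], [-0.500, 6.500]] (det J = -14.000).
Solving J·Δ = −F gives Δ = (-1.250, -0.250).
Then the next iterate is (s, t)₁ = (-0.750, 1.250).

(-0.750, 1.250)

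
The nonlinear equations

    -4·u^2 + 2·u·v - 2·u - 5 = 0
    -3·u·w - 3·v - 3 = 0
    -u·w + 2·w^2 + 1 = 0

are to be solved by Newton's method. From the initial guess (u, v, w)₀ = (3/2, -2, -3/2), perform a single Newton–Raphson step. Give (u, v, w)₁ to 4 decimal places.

(0.2569, -1.7917, -0.7153)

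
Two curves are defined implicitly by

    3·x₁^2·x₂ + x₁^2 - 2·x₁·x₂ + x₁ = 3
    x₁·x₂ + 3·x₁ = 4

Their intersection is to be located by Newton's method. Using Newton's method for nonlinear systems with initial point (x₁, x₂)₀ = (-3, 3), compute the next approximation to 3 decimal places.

(137.000, 275.667)

At (-3, 3): F = (102.000, -22.000).
Jacobian J = [[6·x₁·x₂ + 2·x₁ - 2·x₂ + 1, 3·x₁^2 - 2·x₁], [x₂ + 3, x₁]].
At the point, J = [[-65.000, 33.000], [6.000, -3.000]] (det J = -3.000).
Solving J·Δ = −F gives Δ = (140.000, 272.667).
Then the next iterate is (x₁, x₂)₁ = (137.000, 275.667).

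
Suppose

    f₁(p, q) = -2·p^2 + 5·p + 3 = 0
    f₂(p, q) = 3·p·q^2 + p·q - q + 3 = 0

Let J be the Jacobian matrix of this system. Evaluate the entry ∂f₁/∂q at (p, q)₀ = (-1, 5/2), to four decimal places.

0.0000

∂f₁/∂q = 0.
At (-1, 5/2) this is 0.0000.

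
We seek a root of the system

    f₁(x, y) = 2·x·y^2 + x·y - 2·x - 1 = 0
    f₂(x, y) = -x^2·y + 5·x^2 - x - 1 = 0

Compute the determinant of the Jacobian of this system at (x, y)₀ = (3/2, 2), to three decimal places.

J = [[2·y^2 + y - 2, 4·x·y + x], [-2·x·y + 10·x - 1, -x^2]].
At the point, J = [[8.000, 13.500], [8.000, -2.250]].
det J = -126.000.

-126.000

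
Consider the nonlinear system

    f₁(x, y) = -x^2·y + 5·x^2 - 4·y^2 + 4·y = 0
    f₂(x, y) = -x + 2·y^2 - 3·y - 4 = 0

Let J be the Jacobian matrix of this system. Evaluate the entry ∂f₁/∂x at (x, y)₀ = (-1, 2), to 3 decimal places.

∂f₁/∂x = -2·x·y + 10·x.
At (-1, 2) this is -6.000.

-6.000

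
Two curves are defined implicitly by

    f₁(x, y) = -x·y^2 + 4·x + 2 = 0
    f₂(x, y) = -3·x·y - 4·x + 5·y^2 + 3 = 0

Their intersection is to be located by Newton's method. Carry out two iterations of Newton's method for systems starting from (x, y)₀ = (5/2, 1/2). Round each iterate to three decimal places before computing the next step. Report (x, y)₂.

(-3.707, -1.489)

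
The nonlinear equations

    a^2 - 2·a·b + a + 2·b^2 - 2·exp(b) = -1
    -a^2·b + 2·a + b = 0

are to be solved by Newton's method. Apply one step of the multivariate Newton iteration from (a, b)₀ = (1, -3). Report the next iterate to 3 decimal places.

At (1, -3): F = (26.90043, 2.000).
Jacobian J = [[2·a - 2·b + 1, -2·a + 4·b - 2·exp(b)], [-2·a·b + 2, -a^2 + 1]].
At the point, J = [[9.000, -14.09957], [8.000, 0.000]] (det J = 112.79659).
Solving J·Δ = −F gives Δ = (-0.250, 1.748).
Then the next iterate is (a, b)₁ = (0.750, -1.252).

(0.750, -1.252)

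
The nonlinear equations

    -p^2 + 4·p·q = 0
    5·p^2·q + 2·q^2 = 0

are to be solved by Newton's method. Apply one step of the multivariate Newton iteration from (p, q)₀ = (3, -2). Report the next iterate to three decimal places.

At (3, -2): F = (-33.000, -82.000).
Jacobian J = [[-2·p + 4·q, 4·p], [10·p·q, 5·p^2 + 4·q]].
At the point, J = [[-14.000, 12.000], [-60.000, 37.000]] (det J = 202.000).
Solving J·Δ = −F gives Δ = (1.173, 4.119).
Then the next iterate is (p, q)₁ = (4.173, 2.119).

(4.173, 2.119)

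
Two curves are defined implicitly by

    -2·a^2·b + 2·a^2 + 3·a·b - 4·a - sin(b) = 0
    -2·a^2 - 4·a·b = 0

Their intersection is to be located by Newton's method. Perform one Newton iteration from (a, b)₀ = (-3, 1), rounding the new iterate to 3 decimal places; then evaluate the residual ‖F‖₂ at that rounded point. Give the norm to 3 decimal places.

At (-3, 1): F = (2.15853, -6.000).
Jacobian J = [[-4·a·b + 4·a + 3·b - 4, -2·a^2 + 3·a - cos(b)], [-4·a - 4·b, -4·a]].
At the point, J = [[-1.000, -27.54030], [8.000, 12.000]] (det J = 208.32242).
Solving J·Δ = −F gives Δ = (0.669, 0.054).
Then the next iterate is (a, b)₁ = (-2.331, 1.054).
Re-evaluating at (-2.331, 1.054): F = (0.49715, -1.03963), so ‖F‖₂ = 1.152.

1.152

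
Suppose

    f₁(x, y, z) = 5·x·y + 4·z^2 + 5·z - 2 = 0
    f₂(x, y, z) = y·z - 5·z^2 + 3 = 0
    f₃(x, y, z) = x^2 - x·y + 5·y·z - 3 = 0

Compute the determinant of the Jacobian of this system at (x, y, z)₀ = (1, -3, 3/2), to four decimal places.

-1995.0000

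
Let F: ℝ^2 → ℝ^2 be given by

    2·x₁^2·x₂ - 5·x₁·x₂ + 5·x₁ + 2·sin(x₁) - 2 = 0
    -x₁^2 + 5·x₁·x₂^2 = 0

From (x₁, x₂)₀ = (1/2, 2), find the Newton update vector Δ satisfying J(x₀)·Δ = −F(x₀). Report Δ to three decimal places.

(0.130, -1.222)

At (1/2, 2): F = (-2.54115, 9.750).
Jacobian J = [[4·x₁·x₂ - 5·x₂ + 2·cos(x₁) + 5, 2·x₁^2 - 5·x₁], [-2·x₁ + 5·x₂^2, 10·x₁·x₂]].
At the point, J = [[0.75517, -2.000], [19.000, 10.000]] (det J = 45.55165).
Solving J·Δ = −F gives Δ = (0.130, -1.222).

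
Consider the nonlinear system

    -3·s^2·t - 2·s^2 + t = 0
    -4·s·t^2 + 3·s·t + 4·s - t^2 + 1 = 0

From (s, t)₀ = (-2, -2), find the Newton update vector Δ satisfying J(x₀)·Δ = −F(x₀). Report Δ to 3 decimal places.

(0.327, 0.798)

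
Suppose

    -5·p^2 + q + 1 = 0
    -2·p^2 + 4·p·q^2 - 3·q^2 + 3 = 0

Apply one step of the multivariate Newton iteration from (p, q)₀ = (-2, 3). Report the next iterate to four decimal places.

(-1.1496, 1.9912)

At (-2, 3): F = (-16.0000, -104.0000).
Jacobian J = [[-10·p, 1], [-4·p + 4·q^2, 8·p·q - 6·q]].
At the point, J = [[20.0000, 1.0000], [44.0000, -66.0000]] (det J = -1364.0000).
Solving J·Δ = −F gives Δ = (0.8504, -1.0088).
Then the next iterate is (p, q)₁ = (-1.1496, 1.9912).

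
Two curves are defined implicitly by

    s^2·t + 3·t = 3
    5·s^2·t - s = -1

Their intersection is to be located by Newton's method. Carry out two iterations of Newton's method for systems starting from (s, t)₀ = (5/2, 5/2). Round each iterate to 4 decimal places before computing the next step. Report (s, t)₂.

(0.9412, 1.0039)

At (5/2, 5/2): F = (20.1250, 76.6250).
Jacobian J = [[2·s·t, s^2 + 3], [10·s·t - 1, 5·s^2]].
At the point, J = [[12.5000, 9.2500], [61.5000, 31.2500]] (det J = -178.2500).
Solving J·Δ = −F gives Δ = (-0.4481, -1.5701).
Then the next iterate is (s, t)₁ = (2.0519, 0.9299).
Round to (2.0519, 0.9299) and repeat: F = (3.704852, 18.523860), J = [[3.816124, 7.210294], [18.080618, 21.051468]].
Δ = (-1.1107, 0.0740), so (s, t)₂ = (0.9412, 1.0039).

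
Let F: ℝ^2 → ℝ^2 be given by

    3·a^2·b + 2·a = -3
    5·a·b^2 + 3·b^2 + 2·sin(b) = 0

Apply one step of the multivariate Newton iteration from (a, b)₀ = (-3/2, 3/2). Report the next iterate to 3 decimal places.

(-0.465, 1.763)

At (-3/2, 3/2): F = (10.125, -8.13001).
Jacobian J = [[6·a·b + 2, 3·a^2], [5·b^2, 10·a·b + 6·b + 2·cos(b)]].
At the point, J = [[-11.500, 6.750], [11.250, -13.35853]] (det J = 77.68554).
Solving J·Δ = −F gives Δ = (1.035, 0.263).
Then the next iterate is (a, b)₁ = (-0.465, 1.763).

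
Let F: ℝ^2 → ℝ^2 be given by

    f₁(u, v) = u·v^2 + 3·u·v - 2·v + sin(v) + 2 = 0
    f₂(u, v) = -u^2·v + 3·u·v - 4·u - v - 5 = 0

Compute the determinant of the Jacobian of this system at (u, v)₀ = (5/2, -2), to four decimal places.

J = [[v^2 + 3·v, 2·u·v + 3·u + cos(v) - 2], [-2·u·v + 3·v - 4, -u^2 + 3·u - 1]].
At the point, J = [[-2.0000, -4.916147], [0.0000, 0.2500]].
det J = -0.5000.

-0.5000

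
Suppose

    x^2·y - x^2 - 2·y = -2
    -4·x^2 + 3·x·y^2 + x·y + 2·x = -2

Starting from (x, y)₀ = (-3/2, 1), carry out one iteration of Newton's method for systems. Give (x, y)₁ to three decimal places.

(-0.611, 1.000)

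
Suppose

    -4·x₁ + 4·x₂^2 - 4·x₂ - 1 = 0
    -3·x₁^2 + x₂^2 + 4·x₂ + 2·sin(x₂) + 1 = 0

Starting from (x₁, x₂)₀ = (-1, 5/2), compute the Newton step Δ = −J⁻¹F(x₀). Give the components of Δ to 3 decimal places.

At (-1, 5/2): F = (18.000, 15.44694).
Jacobian J = [[-4, 8·x₂ - 4], [-6·x₁, 2·x₂ + 2·cos(x₂) + 4]].
At the point, J = [[-4.000, 16.000], [6.000, 7.39771]] (det J = -125.59085).
Solving J·Δ = −F gives Δ = (-0.908, -1.352).

(-0.908, -1.352)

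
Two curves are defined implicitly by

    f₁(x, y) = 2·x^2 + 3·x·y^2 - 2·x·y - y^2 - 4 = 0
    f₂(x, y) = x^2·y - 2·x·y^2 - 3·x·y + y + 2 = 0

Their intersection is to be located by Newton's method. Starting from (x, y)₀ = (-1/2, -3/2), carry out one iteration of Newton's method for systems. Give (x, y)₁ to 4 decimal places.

At (-1/2, -3/2): F = (-10.6250, 0.1250).
Jacobian J = [[4·x + 3·y^2 - 2·y, 6·x·y - 2·x - 2·y], [2·x·y - 2·y^2 - 3·y, x^2 - 4·x·y - 3·x + 1]].
At the point, J = [[7.7500, 8.5000], [1.5000, -0.2500]] (det J = -14.6875).
Solving J·Δ = −F gives Δ = (0.1085, 1.1511).
Then the next iterate is (x, y)₁ = (-0.3915, -0.3489).

(-0.3915, -0.3489)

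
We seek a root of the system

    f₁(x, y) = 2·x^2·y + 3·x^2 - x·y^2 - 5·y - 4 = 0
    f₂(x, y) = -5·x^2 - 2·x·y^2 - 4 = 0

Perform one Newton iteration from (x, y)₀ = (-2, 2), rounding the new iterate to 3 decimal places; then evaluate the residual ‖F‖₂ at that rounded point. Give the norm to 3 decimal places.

4.055

At (-2, 2): F = (22.000, -8.000).
Jacobian J = [[4·x·y + 6·x - y^2, 2·x^2 - 2·x·y - 5], [-10·x - 2·y^2, -4·x·y]].
At the point, J = [[-32.000, 11.000], [12.000, 16.000]] (det J = -644.000).
Solving J·Δ = −F gives Δ = (0.683, -0.012).
Then the next iterate is (x, y)₁ = (-1.317, 1.988).
Re-evaluating at (-1.317, 1.988): F = (3.36477, -2.26250), so ‖F‖₂ = 4.055.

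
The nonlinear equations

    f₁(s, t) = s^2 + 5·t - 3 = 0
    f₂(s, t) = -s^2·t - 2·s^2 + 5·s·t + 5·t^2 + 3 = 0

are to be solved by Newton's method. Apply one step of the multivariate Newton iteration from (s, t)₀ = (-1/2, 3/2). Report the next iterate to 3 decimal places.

At (-1/2, 3/2): F = (4.750, 9.625).
Jacobian J = [[2·s, 5], [-2·s·t - 4·s + 5·t, -s^2 + 5·s + 10·t]].
At the point, J = [[-1.000, 5.000], [11.000, 12.250]] (det J = -67.250).
Solving J·Δ = −F gives Δ = (0.150, -0.920).
Then the next iterate is (s, t)₁ = (-0.350, 0.580).

(-0.350, 0.580)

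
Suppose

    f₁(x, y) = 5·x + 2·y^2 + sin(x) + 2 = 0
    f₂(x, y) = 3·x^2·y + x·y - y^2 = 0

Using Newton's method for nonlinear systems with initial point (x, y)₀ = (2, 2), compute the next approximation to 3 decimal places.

At (2, 2): F = (20.90930, 24.000).
Jacobian J = [[cos(x) + 5, 4·y], [6·x·y + y, 3·x^2 + x - 2·y]].
At the point, J = [[4.58385, 8.000], [26.000, 10.000]] (det J = -162.16147).
Solving J·Δ = −F gives Δ = (0.105, -2.674).
Then the next iterate is (x, y)₁ = (2.105, -0.674).

(2.105, -0.674)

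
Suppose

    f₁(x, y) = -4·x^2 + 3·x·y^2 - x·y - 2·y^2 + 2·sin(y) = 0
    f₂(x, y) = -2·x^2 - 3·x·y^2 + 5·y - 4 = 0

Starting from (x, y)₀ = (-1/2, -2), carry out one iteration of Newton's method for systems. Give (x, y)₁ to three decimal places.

At (-1/2, -2): F = (-17.81859, -8.500).
Jacobian J = [[-8·x + 3·y^2 - y, 6·x·y - x - 4·y + 2·cos(y)], [-4·x - 3·y^2, -6·x·y + 5]].
At the point, J = [[18.000, 13.66771], [-10.000, -1.000]] (det J = 118.67706).
Solving J·Δ = −F gives Δ = (-1.129, 2.791).
Then the next iterate is (x, y)₁ = (-1.629, 0.791).

(-1.629, 0.791)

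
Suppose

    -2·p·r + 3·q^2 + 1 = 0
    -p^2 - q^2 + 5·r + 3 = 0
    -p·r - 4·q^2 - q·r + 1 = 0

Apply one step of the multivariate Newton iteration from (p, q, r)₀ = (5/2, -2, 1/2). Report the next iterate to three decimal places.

(2.168, -1.032, 0.343)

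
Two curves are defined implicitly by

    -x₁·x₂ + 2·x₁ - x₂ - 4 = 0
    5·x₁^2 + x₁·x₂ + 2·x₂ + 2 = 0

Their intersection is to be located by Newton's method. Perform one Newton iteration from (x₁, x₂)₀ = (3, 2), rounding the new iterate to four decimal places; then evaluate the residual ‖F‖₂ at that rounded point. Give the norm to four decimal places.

At (3, 2): F = (-6.0000, 57.0000).
Jacobian J = [[-x₂ + 2, -x₁ - 1], [10·x₁ + x₂, x₁ + 2]].
At the point, J = [[0.0000, -4.0000], [32.0000, 5.0000]] (det J = 128.0000).
Solving J·Δ = −F gives Δ = (-1.5469, -1.5000).
Then the next iterate is (x₁, x₂)₁ = (1.4531, 0.5000).
Re-evaluating at (1.4531, 0.5000): F = (-2.320350, 14.284048), so ‖F‖₂ = 14.4713.

14.4713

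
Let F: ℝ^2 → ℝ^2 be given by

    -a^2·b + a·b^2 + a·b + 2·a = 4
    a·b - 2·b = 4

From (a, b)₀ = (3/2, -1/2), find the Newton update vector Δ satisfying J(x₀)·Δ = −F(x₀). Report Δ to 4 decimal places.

(-3.0227, -4.4773)

At (3/2, -1/2): F = (-0.2500, -3.7500).
Jacobian J = [[-2·a·b + b^2 + b + 2, -a^2 + 2·a·b + a], [b, a - 2]].
At the point, J = [[3.2500, -2.2500], [-0.5000, -0.5000]] (det J = -2.7500).
Solving J·Δ = −F gives Δ = (-3.0227, -4.4773).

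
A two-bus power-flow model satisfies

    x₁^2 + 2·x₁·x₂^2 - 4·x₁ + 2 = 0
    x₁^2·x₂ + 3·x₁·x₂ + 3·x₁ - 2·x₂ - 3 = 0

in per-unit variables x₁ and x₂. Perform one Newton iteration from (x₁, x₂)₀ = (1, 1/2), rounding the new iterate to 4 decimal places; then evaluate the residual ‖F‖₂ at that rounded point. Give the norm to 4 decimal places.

At (1, 1/2): F = (-0.5000, 1.0000).
Jacobian J = [[2·x₁ + 2·x₂^2 - 4, 4·x₁·x₂], [2·x₁·x₂ + 3·x₂ + 3, x₁^2 + 3·x₁ - 2]].
At the point, J = [[-1.5000, 2.0000], [5.5000, 2.0000]] (det J = -14.0000).
Solving J·Δ = −F gives Δ = (-0.2143, 0.0893).
Then the next iterate is (x₁, x₂)₁ = (0.7857, 0.5893).
Re-evaluating at (0.7857, 0.5893): F = (0.020232, -0.068672), so ‖F‖₂ = 0.0716.

0.0716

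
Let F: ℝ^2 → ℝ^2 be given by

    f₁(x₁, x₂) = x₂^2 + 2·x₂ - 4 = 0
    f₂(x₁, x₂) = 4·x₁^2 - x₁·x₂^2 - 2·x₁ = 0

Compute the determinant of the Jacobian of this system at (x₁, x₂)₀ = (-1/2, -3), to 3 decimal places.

J = [[0, 2·x₂ + 2], [8·x₁ - x₂^2 - 2, -2·x₁·x₂]].
At the point, J = [[0.000, -4.000], [-15.000, -3.000]].
det J = -60.000.

-60.000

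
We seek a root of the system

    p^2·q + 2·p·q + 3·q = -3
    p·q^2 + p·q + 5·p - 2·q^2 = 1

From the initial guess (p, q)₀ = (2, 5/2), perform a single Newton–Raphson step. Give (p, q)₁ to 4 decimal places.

(1.2330, 0.7732)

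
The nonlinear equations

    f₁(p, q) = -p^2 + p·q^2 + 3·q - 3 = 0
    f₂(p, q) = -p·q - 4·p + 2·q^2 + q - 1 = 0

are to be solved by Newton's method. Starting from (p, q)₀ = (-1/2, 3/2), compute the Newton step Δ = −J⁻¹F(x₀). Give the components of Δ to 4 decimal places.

(0.3276, -0.7931)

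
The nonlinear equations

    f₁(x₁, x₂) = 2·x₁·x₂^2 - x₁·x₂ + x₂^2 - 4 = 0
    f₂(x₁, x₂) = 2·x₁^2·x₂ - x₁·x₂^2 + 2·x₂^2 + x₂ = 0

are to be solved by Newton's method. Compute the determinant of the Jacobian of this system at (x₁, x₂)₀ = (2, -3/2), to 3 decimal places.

-188.250

J = [[2·x₂^2 - x₂, 4·x₁·x₂ - x₁ + 2·x₂], [4·x₁·x₂ - x₂^2, 2·x₁^2 - 2·x₁·x₂ + 4·x₂ + 1]].
At the point, J = [[6.000, -17.000], [-14.250, 9.000]].
det J = -188.250.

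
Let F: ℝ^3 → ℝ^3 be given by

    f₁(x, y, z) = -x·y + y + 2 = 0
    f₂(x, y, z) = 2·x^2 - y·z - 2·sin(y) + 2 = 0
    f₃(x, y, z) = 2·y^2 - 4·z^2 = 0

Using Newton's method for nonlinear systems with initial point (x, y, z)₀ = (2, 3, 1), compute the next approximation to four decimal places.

At (2, 3, 1): F = (-1.0000, 6.717760, 14.0000).
Jacobian J = [[-y, -x + 1, 0], [4·x, -z - 2·cos(y), -y], [0, 4·y, -8·z]].
At the point, J = [[-3.0000, -1.0000, 0.0000], [8.0000, 0.979985, -3.0000], [0.0000, 12.0000, -8.0000]] (det J = -148.480360).
Solving J·Δ = −F gives Δ = (-0.2687, -0.1938, 1.4593).
Then the next iterate is (x, y, z)₁ = (1.7313, 2.8062, 2.4593).

(1.7313, 2.8062, 2.4593)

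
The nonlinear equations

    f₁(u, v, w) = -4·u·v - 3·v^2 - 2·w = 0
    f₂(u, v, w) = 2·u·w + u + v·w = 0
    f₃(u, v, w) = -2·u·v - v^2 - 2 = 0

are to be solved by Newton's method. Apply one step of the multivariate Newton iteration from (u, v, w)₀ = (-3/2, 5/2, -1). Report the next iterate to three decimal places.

At (-3/2, 5/2, -1): F = (-1.750, -1.000, -0.750).
Jacobian J = [[-4·v, -4·u - 6·v, -2], [2·w + 1, w, 2·u + v], [-2·v, -2·u - 2·v, 0]].
At the point, J = [[-10.000, -9.000, -2.000], [-1.000, -1.000, -0.500], [-5.000, -2.000, 0.000]] (det J = -6.500).
Solving J·Δ = −F gives Δ = (-0.635, 1.212, -3.154).
Then the next iterate is (u, v, w)₁ = (-2.135, 3.712, -4.154).

(-2.135, 3.712, -4.154)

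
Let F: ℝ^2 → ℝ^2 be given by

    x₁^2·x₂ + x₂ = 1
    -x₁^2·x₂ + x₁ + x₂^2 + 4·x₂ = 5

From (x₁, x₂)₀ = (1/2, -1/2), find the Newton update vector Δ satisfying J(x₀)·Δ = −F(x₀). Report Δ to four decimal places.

(0.9808, 1.6923)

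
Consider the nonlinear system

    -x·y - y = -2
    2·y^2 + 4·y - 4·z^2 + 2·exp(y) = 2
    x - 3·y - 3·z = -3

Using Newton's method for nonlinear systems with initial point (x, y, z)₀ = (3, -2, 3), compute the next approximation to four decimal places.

(8.1761, 3.0880, 0.6373)

At (3, -2, 3): F = (10.0000, -37.729329, 3.0000).
Jacobian J = [[-y, -x - 1, 0], [0, 4·y + 2·exp(y) + 4, -8·z], [1, -3, -3]].
At the point, J = [[2.0000, -4.0000, 0.0000], [0.0000, -3.729329, -24.0000], [1.0000, -3.0000, -3.0000]] (det J = -25.624023).
Solving J·Δ = −F gives Δ = (5.1761, 5.0880, -2.3627).
Then the next iterate is (x, y, z)₁ = (8.1761, 3.0880, 0.6373).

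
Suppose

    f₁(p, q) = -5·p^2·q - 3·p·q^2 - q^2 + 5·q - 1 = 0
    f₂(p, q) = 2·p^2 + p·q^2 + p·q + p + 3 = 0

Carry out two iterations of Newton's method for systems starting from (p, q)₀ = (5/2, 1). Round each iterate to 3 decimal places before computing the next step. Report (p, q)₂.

(3.992, -14.837)

At (5/2, 1): F = (-35.750, 23.000).
Jacobian J = [[-10·p·q - 3·q^2, -5·p^2 - 6·p·q - 2·q + 5], [4·p + q^2 + q + 1, 2·p·q + p]].
At the point, J = [[-28.000, -43.250], [13.000, 7.500]] (det J = 352.250).
Solving J·Δ = −F gives Δ = (-2.063, 0.509).
Then the next iterate is (p, q)₁ = (0.437, 1.509).
Round to (0.437, 1.509) and repeat: F = (-0.15820, 5.47346), J = [[-13.42557, -2.92944], [6.53408, 1.75587]].
Δ = (3.555, -16.346), so (p, q)₂ = (3.992, -14.837).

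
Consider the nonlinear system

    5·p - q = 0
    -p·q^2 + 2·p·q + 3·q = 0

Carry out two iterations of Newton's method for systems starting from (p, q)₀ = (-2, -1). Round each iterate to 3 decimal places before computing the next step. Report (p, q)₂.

At (-2, -1): F = (-9.000, 3.000).
Jacobian J = [[5, -1], [-q^2 + 2·q, -2·p·q + 2·p + 3]].
At the point, J = [[5.000, -1.000], [-3.000, -5.000]] (det J = -28.000).
Solving J·Δ = −F gives Δ = (1.714, -0.429).
Then the next iterate is (p, q)₁ = (-0.286, -1.429).
Round to (-0.286, -1.429) and repeat: F = (-0.001, -2.88559), J = [[5.000, -1.000], [-4.90004, 1.61061]].
Δ = (0.916, 4.577), so (p, q)₂ = (0.630, 3.148).

(0.630, 3.148)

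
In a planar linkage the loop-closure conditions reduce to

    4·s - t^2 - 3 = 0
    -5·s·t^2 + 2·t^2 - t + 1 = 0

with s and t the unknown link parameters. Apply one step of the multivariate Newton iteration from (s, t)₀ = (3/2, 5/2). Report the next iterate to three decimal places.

(1.179, 1.593)

At (3/2, 5/2): F = (-3.250, -35.875).
Jacobian J = [[4, -2·t], [-5·t^2, -10·s·t + 4·t - 1]].
At the point, J = [[4.000, -5.000], [-31.250, -28.500]] (det J = -270.250).
Solving J·Δ = −F gives Δ = (-0.321, -0.907).
Then the next iterate is (s, t)₁ = (1.179, 1.593).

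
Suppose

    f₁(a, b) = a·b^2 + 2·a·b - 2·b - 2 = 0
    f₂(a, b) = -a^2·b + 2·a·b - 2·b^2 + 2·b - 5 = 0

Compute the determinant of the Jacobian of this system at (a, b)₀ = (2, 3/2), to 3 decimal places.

J = [[b^2 + 2·b, 2·a·b + 2·a - 2], [-2·a·b + 2·b, -a^2 + 2·a - 4·b + 2]].
At the point, J = [[5.250, 8.000], [-3.000, -4.000]].
det J = 3.000.

3.000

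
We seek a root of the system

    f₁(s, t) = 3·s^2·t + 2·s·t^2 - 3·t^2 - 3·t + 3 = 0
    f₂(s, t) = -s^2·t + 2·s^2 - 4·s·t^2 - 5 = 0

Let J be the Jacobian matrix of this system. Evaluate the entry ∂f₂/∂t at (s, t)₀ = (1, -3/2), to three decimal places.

11.000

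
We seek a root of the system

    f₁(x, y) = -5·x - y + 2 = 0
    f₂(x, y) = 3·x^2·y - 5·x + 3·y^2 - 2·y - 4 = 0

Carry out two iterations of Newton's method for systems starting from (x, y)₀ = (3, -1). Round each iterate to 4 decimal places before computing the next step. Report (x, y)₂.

(0.6994, -1.4968)

At (3, -1): F = (-12.0000, -41.0000).
Jacobian J = [[-5, -1], [6·x·y - 5, 3·x^2 + 6·y - 2]].
At the point, J = [[-5.0000, -1.0000], [-23.0000, 19.0000]] (det J = -118.0000).
Solving J·Δ = −F gives Δ = (-2.2797, -0.6017).
Then the next iterate is (x, y)₁ = (0.7203, -1.6017).
Round to (0.7203, -1.6017) and repeat: F = (0.0002, 0.805189), J = [[-5.0000, -1.0000], [-11.922227, -10.053704]].
Δ = (-0.0209, 0.1049), so (x, y)₂ = (0.6994, -1.4968).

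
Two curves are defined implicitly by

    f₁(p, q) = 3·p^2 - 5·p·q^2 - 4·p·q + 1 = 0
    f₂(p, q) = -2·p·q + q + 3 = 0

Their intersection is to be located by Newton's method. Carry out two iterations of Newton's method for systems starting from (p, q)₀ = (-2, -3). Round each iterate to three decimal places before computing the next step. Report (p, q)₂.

(0.111, -3.479)

At (-2, -3): F = (79.000, -12.000).
Jacobian J = [[6·p - 5·q^2 - 4·q, -10·p·q - 4·p], [-2·q, -2·p + 1]].
At the point, J = [[-45.000, -52.000], [6.000, 5.000]] (det J = 87.000).
Solving J·Δ = −F gives Δ = (2.632, -0.759).
Then the next iterate is (p, q)₁ = (0.632, -3.759).
Round to (0.632, -3.759) and repeat: F = (-32.95003, 3.99238), J = [[-51.82240, 21.22888], [7.518, -0.264]].
Δ = (-0.521, 0.280), so (p, q)₂ = (0.111, -3.479).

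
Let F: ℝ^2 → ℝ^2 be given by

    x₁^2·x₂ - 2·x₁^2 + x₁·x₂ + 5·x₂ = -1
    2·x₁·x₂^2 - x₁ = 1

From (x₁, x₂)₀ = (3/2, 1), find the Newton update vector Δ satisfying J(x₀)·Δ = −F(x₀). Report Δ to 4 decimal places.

(1.3072, -0.3012)

At (3/2, 1): F = (5.2500, 0.5000).
Jacobian J = [[2·x₁·x₂ - 4·x₁ + x₂, x₁^2 + x₁ + 5], [2·x₂^2 - 1, 4·x₁·x₂]].
At the point, J = [[-2.0000, 8.7500], [1.0000, 6.0000]] (det J = -20.7500).
Solving J·Δ = −F gives Δ = (1.3072, -0.3012).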